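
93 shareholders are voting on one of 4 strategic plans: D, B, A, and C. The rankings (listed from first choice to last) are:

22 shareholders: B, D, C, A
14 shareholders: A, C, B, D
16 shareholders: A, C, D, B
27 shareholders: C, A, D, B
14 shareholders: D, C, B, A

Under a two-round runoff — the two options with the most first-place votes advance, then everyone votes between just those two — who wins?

C

Round 1 first-place votes: D 14, B 22, A 30, C 27.
A and C advance.
Runoff: A is preferred to C by 30 voters; C by 63.
C wins the runoff.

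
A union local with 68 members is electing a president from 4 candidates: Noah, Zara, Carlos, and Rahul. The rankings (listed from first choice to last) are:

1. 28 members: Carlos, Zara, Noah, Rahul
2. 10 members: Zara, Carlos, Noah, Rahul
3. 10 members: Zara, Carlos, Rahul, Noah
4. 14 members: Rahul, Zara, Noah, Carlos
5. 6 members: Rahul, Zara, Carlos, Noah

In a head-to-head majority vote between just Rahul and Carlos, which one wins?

Carlos

Voters preferring Rahul to Carlos: 20; preferring Carlos to Rahul: 48.
Carlos wins the head-to-head.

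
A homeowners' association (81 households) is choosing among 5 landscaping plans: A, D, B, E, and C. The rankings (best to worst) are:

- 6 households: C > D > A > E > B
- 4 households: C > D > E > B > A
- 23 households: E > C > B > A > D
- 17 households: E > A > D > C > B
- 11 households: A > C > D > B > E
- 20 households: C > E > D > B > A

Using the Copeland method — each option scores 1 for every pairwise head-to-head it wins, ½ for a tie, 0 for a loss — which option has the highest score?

C

A: beats D; loses to B, E, and C → score 1.
D: beats B; loses to A, E, and C → score 1.
B: beats A; loses to D, E, and C → score 1.
E: beats A, D, and B; loses to C → score 3.
C: beats A, D, B, and E → score 4.
C has the best pairwise record.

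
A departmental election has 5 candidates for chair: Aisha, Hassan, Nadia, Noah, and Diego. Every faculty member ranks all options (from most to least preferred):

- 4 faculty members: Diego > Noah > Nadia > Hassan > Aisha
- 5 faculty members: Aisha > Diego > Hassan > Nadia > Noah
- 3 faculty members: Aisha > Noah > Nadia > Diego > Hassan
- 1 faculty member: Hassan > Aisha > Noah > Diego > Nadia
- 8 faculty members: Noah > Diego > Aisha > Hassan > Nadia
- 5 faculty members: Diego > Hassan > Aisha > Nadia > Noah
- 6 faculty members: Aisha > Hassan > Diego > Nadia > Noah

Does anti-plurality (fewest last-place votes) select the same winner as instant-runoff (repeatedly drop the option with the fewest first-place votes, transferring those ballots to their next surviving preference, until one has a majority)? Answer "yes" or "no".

Anti-plurality — last-place votes: Aisha 4, Hassan 3, Nadia 9, Noah 16, Diego 0. Winner: Diego.
Instant-runoff — R1 Aisha 14, Hassan 1, Nadia 0, Noah 8, Diego 9 (Nadia out); R2 Aisha 14, Hassan 1, Noah 8, Diego 9 (Hassan out); R3 Aisha 15, Noah 8, Diego 9 (Noah out); R4 Aisha 15, Diego 17 (Diego winner). Winner: Diego.
The two methods agree.

yes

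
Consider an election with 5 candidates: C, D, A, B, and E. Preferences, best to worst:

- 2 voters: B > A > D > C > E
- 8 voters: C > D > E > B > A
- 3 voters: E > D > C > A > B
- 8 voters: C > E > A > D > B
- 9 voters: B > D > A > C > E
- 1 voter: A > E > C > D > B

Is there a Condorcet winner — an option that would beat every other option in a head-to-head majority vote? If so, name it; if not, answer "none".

C

C vs D: 17–14 for C.
C vs A: 19–12 for C.
C vs B: 20–11 for C.
C vs E: 27–4 for C.
C beats every other option head-to-head.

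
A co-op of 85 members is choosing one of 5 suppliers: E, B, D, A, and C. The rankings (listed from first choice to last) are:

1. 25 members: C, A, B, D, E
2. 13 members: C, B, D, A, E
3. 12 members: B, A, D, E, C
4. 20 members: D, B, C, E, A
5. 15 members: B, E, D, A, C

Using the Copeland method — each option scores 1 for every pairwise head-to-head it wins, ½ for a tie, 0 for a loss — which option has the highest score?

E: loses to B, D, A, and C → score 0.
B: beats E, D, A, and C → score 4.
D: beats E, A, and C; loses to B → score 3.
A: beats E; loses to B, D, and C → score 1.
C: beats E and A; loses to B and D → score 2.
B has the best pairwise record.

B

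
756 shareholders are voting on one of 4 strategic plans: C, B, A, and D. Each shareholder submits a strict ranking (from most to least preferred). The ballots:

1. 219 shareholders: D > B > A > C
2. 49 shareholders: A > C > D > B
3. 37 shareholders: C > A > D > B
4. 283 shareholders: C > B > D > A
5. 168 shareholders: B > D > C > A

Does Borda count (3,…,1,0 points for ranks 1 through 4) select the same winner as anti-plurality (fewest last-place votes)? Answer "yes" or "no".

Borda — scores: C 1226, B 1508, A 440, D 1362. Winner: B.
Anti-plurality — last-place votes: C 219, B 86, A 451, D 0. Winner: D.
The two methods disagree.

no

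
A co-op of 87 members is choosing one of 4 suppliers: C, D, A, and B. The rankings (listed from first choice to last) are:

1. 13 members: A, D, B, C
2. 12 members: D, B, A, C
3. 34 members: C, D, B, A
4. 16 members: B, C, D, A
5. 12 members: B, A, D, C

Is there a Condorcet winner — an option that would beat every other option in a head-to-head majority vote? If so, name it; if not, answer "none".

Checking pairwise contests:
B beats C 53–34.
C beats D 50–37.
C beats A 50–37.
D beats B 59–28.
Every option loses at least one head-to-head, so there is no Condorcet winner.

none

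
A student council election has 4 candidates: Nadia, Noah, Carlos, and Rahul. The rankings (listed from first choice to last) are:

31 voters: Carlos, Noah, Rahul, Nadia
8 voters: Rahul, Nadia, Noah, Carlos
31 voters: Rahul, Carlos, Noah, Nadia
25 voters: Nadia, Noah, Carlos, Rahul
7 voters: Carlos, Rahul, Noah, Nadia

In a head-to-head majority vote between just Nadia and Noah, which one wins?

Voters preferring Nadia to Noah: 33; preferring Noah to Nadia: 69.
Noah wins the head-to-head.

Noah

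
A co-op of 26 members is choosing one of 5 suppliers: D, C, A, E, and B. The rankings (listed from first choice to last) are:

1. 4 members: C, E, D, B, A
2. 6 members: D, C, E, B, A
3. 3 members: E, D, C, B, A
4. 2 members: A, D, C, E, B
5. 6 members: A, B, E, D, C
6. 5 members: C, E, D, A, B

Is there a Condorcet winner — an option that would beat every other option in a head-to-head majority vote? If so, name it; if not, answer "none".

Checking pairwise contests:
E beats D 18–8.
D beats C 17–9.
D beats A 18–8.
C beats E 17–9.
D beats B 20–6.
Every option loses at least one head-to-head, so there is no Condorcet winner.

none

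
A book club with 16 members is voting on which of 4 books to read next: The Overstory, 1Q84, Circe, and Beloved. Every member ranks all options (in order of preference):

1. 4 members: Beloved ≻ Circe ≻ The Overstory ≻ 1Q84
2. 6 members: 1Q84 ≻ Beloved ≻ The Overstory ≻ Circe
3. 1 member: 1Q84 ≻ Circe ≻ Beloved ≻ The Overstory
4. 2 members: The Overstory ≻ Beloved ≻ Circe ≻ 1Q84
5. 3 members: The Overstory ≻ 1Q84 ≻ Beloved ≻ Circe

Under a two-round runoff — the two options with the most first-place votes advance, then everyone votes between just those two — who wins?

Round 1 first-place votes: The Overstory 5, 1Q84 7, Circe 0, Beloved 4.
1Q84 and The Overstory advance.
Runoff: 1Q84 is preferred to The Overstory by 7 voters; The Overstory by 9.
The Overstory wins the runoff.

The Overstory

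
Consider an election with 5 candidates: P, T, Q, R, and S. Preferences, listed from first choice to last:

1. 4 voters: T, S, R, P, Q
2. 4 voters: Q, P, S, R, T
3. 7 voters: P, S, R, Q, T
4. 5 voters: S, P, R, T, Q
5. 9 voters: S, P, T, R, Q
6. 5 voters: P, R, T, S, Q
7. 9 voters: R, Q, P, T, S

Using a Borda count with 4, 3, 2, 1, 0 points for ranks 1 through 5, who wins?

P: 4·1 + 4·3 + 7·4 + 5·3 + 9·3 + 5·4 + 9·2 = 124
T: 4·4 + 4·0 + 7·0 + 5·1 + 9·2 + 5·2 + 9·1 = 58
Q: 4·0 + 4·4 + 7·1 + 5·0 + 9·0 + 5·0 + 9·3 = 50
R: 4·2 + 4·1 + 7·2 + 5·2 + 9·1 + 5·3 + 9·4 = 96
S: 4·3 + 4·2 + 7·3 + 5·4 + 9·4 + 5·1 + 9·0 = 102
P has the highest Borda score (124).

P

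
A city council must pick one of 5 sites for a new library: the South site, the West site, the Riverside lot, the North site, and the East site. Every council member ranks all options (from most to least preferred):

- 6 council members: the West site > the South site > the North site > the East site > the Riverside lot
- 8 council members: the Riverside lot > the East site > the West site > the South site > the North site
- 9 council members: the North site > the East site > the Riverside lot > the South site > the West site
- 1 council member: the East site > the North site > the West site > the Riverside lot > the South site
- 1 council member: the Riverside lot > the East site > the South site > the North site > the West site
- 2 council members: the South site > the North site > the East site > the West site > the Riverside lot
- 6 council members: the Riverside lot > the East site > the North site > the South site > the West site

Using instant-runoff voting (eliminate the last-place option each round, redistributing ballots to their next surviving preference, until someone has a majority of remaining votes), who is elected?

Round 1: the South site 2, the West site 6, the Riverside lot 15, the North site 9, the East site 1. Eliminate the East site.
Round 2: the South site 2, the West site 6, the Riverside lot 15, the North site 10. Eliminate the South site.
Round 3: the West site 6, the Riverside lot 15, the North site 12. Eliminate the West site.
Round 4: the Riverside lot 15, the North site 18. The North site has a majority.

the North site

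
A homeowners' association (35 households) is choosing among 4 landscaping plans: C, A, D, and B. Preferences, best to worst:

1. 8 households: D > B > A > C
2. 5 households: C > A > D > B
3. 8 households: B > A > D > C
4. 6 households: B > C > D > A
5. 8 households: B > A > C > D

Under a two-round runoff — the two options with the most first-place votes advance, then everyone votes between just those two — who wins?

Round 1 first-place votes: C 5, A 0, D 8, B 22.
B and D advance.
Runoff: B is preferred to D by 22 voters; D by 13.
B wins the runoff.

B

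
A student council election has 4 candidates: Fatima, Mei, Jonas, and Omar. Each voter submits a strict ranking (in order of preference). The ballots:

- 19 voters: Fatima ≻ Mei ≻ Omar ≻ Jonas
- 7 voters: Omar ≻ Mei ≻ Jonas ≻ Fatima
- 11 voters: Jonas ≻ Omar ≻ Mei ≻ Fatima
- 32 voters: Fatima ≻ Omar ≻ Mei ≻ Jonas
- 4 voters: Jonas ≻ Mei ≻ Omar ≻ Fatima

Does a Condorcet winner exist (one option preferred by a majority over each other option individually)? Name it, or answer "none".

Fatima vs Mei: 51–22 for Fatima.
Fatima vs Jonas: 51–22 for Fatima.
Fatima vs Omar: 51–22 for Fatima.
Fatima beats every other option head-to-head.

Fatima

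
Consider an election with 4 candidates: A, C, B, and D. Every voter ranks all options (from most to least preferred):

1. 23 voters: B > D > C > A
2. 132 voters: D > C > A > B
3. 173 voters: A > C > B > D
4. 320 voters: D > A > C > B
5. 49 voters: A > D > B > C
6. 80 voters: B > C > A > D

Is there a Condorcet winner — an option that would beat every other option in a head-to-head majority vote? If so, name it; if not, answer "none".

D vs A: 475–302 for D.
D vs C: 524–253 for D.
D vs B: 501–276 for D.
D beats every other option head-to-head.

D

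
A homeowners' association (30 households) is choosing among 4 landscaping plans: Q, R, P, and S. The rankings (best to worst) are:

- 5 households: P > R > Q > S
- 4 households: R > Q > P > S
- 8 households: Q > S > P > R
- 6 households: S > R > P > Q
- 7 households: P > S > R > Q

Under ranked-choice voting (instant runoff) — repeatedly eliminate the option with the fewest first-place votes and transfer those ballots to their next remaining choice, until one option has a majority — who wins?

Round 1: Q 8, R 4, P 12, S 6. Eliminate R.
Round 2: Q 12, P 12, S 6. Eliminate S.
Round 3: Q 12, P 18. P has a majority.

P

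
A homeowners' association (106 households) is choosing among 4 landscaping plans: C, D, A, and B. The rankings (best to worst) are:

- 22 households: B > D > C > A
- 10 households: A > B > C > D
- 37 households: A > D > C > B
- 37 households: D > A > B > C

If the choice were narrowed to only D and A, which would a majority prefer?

Voters preferring D to A: 59; preferring A to D: 47.
D wins the head-to-head.

D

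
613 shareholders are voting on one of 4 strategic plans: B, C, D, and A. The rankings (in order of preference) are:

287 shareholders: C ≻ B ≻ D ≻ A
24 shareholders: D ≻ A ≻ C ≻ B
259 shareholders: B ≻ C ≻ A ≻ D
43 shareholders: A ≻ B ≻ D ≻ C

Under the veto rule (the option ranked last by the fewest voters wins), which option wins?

Last-place votes: B 24, C 43, D 259, A 287.
B is ranked last by the fewest voters, so B wins.

B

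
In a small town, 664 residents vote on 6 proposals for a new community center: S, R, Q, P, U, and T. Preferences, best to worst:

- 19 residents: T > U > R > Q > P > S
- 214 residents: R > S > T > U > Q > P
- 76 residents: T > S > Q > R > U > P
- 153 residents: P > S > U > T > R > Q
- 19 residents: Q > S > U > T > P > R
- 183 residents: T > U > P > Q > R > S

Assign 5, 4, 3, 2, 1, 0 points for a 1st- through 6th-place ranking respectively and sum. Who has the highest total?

T

S: 19·0 + 214·4 + 76·4 + 153·4 + 19·4 + 183·0 = 1848
R: 19·3 + 214·5 + 76·2 + 153·1 + 19·0 + 183·1 = 1615
Q: 19·2 + 214·1 + 76·3 + 153·0 + 19·5 + 183·2 = 941
P: 19·1 + 214·0 + 76·0 + 153·5 + 19·1 + 183·3 = 1352
U: 19·4 + 214·2 + 76·1 + 153·3 + 19·3 + 183·4 = 1828
T: 19·5 + 214·3 + 76·5 + 153·2 + 19·2 + 183·5 = 2376
T has the highest Borda score (2376).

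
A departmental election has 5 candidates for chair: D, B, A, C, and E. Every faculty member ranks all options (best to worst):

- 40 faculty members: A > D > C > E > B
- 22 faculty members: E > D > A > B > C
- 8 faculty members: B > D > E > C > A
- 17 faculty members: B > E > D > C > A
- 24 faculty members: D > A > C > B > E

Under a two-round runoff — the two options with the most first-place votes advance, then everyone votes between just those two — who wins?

A

Round 1 first-place votes: D 24, B 25, A 40, C 0, E 22.
A and B advance.
Runoff: A is preferred to B by 86 voters; B by 25.
A wins the runoff.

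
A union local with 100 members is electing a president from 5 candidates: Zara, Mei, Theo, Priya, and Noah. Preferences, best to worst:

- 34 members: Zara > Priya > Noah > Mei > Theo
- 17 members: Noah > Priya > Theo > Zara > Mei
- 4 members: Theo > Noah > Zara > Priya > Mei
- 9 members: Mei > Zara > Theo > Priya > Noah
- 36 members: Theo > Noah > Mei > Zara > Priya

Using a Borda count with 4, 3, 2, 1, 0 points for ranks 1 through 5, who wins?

Zara: 34·4 + 17·1 + 4·2 + 9·3 + 36·1 = 224
Mei: 34·1 + 17·0 + 4·0 + 9·4 + 36·2 = 142
Theo: 34·0 + 17·2 + 4·4 + 9·2 + 36·4 = 212
Priya: 34·3 + 17·3 + 4·1 + 9·1 + 36·0 = 166
Noah: 34·2 + 17·4 + 4·3 + 9·0 + 36·3 = 256
Noah has the highest Borda score (256).

Noah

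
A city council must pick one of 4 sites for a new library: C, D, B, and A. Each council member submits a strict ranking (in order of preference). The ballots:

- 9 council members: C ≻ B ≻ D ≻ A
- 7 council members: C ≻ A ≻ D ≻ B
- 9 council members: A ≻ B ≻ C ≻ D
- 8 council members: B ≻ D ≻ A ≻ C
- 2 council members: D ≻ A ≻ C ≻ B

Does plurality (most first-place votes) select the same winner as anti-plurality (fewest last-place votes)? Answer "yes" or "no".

Plurality — first-place votes: C 16, D 2, B 8, A 9. Winner: C.
Anti-plurality — last-place votes: C 8, D 9, B 9, A 9. Winner: C.
The two methods agree.

yes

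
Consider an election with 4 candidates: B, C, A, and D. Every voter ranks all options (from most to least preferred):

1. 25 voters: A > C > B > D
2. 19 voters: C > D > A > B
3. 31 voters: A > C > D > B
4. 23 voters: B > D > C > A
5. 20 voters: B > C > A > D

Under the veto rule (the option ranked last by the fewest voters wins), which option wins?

Last-place votes: B 50, C 0, A 23, D 45.
C is ranked last by the fewest voters, so C wins.

C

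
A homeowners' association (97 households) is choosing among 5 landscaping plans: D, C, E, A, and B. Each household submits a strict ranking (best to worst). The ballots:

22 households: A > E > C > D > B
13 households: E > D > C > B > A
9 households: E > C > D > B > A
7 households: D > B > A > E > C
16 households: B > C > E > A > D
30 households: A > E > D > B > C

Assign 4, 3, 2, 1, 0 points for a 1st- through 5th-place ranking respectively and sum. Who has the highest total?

D: 22·1 + 13·3 + 9·2 + 7·4 + 16·0 + 30·2 = 167
C: 22·2 + 13·2 + 9·3 + 7·0 + 16·3 + 30·0 = 145
E: 22·3 + 13·4 + 9·4 + 7·1 + 16·2 + 30·3 = 283
A: 22·4 + 13·0 + 9·0 + 7·2 + 16·1 + 30·4 = 238
B: 22·0 + 13·1 + 9·1 + 7·3 + 16·4 + 30·1 = 137
E has the highest Borda score (283).

E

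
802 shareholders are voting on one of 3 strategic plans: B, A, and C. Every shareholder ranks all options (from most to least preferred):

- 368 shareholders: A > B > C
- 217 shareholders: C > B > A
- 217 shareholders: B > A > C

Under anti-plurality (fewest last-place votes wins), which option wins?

Last-place votes: B 0, A 217, C 585.
B is ranked last by the fewest voters, so B wins.

B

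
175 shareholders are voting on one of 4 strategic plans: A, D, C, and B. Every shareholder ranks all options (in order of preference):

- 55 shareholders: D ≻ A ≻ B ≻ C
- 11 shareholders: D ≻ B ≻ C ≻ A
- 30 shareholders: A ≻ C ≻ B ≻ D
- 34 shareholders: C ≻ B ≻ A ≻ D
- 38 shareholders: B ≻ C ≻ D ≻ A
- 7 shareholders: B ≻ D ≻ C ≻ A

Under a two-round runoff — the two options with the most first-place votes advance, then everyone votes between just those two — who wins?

B

Round 1 first-place votes: A 30, D 66, C 34, B 45.
D and B advance.
Runoff: D is preferred to B by 66 voters; B by 109.
B wins the runoff.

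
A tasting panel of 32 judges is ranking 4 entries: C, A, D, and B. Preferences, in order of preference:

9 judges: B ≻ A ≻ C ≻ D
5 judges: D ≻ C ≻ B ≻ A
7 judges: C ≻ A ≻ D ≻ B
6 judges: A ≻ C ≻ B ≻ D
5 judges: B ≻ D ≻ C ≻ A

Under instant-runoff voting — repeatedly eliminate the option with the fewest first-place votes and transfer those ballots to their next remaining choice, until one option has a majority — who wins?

C

Round 1: C 7, A 6, D 5, B 14. Eliminate D.
Round 2: C 12, A 6, B 14. Eliminate A.
Round 3: C 18, B 14. C has a majority.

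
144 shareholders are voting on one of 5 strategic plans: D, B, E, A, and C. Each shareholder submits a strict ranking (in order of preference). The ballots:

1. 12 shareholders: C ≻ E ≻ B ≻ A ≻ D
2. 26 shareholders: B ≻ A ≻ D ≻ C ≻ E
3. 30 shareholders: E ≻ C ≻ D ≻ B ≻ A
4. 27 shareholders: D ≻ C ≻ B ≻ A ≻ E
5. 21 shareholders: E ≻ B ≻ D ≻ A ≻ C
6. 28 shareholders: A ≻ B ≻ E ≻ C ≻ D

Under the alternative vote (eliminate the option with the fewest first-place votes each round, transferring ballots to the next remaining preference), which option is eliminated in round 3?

D

Round 1: D 27, B 26, E 51, A 28, C 12. Eliminate C.
Round 2: D 27, B 26, E 63, A 28. Eliminate B.
Round 3: D 27, E 63, A 54. Eliminate D.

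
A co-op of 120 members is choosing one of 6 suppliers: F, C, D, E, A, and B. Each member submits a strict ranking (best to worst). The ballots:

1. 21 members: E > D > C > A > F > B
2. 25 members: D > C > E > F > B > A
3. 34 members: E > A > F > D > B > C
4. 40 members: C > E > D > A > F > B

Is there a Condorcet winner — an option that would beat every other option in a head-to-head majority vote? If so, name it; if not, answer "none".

Checking pairwise contests:
C beats F 86–34.
D beats C 80–40.
E beats D 95–25.
C beats E 65–55.
C beats A 86–34.
F beats B 120–0.
Every option loses at least one head-to-head, so there is no Condorcet winner.

none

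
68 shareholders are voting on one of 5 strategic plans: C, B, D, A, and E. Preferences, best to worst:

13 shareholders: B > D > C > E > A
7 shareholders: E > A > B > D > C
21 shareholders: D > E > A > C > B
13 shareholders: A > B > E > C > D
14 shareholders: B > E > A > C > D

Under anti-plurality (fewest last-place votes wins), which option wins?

E

Last-place votes: C 7, B 21, D 27, A 13, E 0.
E is ranked last by the fewest voters, so E wins.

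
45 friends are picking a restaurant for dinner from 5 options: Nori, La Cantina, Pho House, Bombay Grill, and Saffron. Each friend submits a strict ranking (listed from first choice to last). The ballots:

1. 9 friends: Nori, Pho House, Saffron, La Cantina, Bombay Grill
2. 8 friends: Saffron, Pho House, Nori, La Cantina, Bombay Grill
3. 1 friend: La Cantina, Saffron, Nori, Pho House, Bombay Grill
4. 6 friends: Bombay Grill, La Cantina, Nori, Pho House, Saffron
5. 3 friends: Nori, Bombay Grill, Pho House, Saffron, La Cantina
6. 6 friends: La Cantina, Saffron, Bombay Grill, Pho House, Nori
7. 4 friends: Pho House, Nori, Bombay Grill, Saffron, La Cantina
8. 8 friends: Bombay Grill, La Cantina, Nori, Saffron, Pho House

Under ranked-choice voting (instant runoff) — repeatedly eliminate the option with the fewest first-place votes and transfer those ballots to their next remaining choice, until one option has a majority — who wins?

Nori

Round 1: Nori 12, La Cantina 7, Pho House 4, Bombay Grill 14, Saffron 8. Eliminate Pho House.
Round 2: Nori 16, La Cantina 7, Bombay Grill 14, Saffron 8. Eliminate La Cantina.
Round 3: Nori 16, Bombay Grill 14, Saffron 15. Eliminate Bombay Grill.
Round 4: Nori 30, Saffron 15. Nori has a majority.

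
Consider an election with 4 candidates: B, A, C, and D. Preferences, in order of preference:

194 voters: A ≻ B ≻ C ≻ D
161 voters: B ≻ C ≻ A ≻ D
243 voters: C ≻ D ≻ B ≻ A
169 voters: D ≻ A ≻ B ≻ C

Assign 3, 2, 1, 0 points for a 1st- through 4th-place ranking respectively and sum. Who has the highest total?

B

B: 194·2 + 161·3 + 243·1 + 169·1 = 1283
A: 194·3 + 161·1 + 243·0 + 169·2 = 1081
C: 194·1 + 161·2 + 243·3 + 169·0 = 1245
D: 194·0 + 161·0 + 243·2 + 169·3 = 993
B has the highest Borda score (1283).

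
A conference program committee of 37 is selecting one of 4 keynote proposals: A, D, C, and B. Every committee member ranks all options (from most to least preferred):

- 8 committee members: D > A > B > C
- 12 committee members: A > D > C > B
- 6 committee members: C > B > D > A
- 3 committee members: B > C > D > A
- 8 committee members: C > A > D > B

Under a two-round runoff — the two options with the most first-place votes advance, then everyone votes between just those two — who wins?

Round 1 first-place votes: A 12, D 8, C 14, B 3.
C and A advance.
Runoff: C is preferred to A by 17 voters; A by 20.
A wins the runoff.

A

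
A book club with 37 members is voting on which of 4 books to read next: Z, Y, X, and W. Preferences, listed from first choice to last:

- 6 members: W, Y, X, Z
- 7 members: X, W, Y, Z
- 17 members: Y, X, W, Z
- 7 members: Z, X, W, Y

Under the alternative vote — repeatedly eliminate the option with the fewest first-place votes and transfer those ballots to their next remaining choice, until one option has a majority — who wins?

Round 1: Z 7, Y 17, X 7, W 6. Eliminate W.
Round 2: Z 7, Y 23, X 7. Y has a majority.

Y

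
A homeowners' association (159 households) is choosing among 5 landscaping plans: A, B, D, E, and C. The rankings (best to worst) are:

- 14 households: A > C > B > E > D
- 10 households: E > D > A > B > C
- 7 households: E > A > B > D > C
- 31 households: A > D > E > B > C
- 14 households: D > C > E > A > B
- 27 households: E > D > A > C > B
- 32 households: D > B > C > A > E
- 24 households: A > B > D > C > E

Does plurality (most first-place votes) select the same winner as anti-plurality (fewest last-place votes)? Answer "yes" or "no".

Plurality — first-place votes: A 69, B 0, D 46, E 44, C 0. Winner: A.
Anti-plurality — last-place votes: A 0, B 41, D 14, E 56, C 48. Winner: A.
The two methods agree.

yes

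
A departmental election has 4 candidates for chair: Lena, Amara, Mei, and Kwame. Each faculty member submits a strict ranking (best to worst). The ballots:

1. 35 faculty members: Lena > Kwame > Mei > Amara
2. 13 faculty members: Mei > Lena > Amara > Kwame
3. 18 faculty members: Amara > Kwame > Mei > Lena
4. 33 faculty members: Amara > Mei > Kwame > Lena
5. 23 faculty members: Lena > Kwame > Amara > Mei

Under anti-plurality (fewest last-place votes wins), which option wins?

Last-place votes: Lena 51, Amara 35, Mei 23, Kwame 13.
Kwame is ranked last by the fewest voters, so Kwame wins.

Kwame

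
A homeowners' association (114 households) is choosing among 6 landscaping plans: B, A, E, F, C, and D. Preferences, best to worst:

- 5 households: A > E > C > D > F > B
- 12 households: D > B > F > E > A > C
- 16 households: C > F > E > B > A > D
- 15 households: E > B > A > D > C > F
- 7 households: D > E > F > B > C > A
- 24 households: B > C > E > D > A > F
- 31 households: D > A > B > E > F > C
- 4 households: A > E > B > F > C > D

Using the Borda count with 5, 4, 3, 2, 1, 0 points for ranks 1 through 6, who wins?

B: 5·0 + 12·4 + 16·2 + 15·4 + 7·2 + 24·5 + 31·3 + 4·3 = 379
A: 5·5 + 12·1 + 16·1 + 15·3 + 7·0 + 24·1 + 31·4 + 4·5 = 266
E: 5·4 + 12·2 + 16·3 + 15·5 + 7·4 + 24·3 + 31·2 + 4·4 = 345
F: 5·1 + 12·3 + 16·4 + 15·0 + 7·3 + 24·0 + 31·1 + 4·2 = 165
C: 5·3 + 12·0 + 16·5 + 15·1 + 7·1 + 24·4 + 31·0 + 4·1 = 217
D: 5·2 + 12·5 + 16·0 + 15·2 + 7·5 + 24·2 + 31·5 + 4·0 = 338
B has the highest Borda score (379).

B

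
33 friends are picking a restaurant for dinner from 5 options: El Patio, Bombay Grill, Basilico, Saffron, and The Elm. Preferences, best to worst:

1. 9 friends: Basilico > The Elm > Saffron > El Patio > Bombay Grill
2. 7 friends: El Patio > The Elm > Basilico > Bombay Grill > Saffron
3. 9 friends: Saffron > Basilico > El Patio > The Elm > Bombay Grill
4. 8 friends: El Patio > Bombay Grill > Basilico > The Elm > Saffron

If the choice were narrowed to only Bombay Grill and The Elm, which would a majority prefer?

Voters preferring Bombay Grill to The Elm: 8; preferring The Elm to Bombay Grill: 25.
The Elm wins the head-to-head.

The Elm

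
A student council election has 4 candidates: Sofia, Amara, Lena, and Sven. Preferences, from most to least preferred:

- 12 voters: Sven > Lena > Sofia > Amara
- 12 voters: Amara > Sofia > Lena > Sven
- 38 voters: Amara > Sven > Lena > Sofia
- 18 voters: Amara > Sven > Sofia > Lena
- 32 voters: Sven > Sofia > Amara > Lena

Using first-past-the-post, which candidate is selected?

Amara

First-place votes: Sofia 0, Amara 68, Lena 0, Sven 44.
Amara has the most first-place votes.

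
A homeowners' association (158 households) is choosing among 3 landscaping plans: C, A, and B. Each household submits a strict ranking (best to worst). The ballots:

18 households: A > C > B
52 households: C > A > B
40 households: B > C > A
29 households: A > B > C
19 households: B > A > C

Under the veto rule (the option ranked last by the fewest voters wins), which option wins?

Last-place votes: C 48, A 40, B 70.
A is ranked last by the fewest voters, so A wins.

A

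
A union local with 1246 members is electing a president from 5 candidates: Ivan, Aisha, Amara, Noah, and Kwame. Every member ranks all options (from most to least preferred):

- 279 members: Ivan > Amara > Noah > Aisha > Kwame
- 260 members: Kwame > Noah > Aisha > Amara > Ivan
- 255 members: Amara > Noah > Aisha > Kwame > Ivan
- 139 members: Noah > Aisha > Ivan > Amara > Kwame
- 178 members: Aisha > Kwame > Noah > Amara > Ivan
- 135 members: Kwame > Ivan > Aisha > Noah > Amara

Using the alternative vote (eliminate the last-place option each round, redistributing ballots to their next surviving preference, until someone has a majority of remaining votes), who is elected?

Aisha

Round 1: Ivan 279, Aisha 178, Amara 255, Noah 139, Kwame 395. Eliminate Noah.
Round 2: Ivan 279, Aisha 317, Amara 255, Kwame 395. Eliminate Amara.
Round 3: Ivan 279, Aisha 572, Kwame 395. Eliminate Ivan.
Round 4: Aisha 851, Kwame 395. Aisha has a majority.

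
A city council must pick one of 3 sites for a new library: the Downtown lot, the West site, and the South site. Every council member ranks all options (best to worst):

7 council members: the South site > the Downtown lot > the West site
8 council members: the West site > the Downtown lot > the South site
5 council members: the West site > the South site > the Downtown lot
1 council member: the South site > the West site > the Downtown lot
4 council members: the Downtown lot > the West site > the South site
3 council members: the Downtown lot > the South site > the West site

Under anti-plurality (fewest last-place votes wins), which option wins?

Last-place votes: the Downtown lot 6, the West site 10, the South site 12.
the Downtown lot is ranked last by the fewest voters, so the Downtown lot wins.

the Downtown lot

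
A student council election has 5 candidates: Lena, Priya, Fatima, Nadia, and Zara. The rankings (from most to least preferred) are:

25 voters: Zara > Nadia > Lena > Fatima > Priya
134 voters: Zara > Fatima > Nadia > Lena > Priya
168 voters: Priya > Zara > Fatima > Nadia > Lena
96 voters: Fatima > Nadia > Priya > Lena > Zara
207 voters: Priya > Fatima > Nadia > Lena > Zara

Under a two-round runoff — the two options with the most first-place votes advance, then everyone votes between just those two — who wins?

Priya

Round 1 first-place votes: Lena 0, Priya 375, Fatima 96, Nadia 0, Zara 159.
Priya and Zara advance.
Runoff: Priya is preferred to Zara by 471 voters; Zara by 159.
Priya wins the runoff.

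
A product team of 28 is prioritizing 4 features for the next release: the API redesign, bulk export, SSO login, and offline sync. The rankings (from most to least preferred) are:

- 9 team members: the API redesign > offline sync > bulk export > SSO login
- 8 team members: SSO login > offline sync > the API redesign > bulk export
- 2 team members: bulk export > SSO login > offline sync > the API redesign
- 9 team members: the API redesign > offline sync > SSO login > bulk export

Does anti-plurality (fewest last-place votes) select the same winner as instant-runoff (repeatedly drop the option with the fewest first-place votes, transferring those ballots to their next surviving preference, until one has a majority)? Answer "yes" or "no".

no

Anti-plurality — last-place votes: the API redesign 2, bulk export 17, SSO login 9, offline sync 0. Winner: offline sync.
Instant-runoff — R1 the API redesign 18, bulk export 2, SSO login 8, offline sync 0 (the API redesign winner). Winner: the API redesign.
The two methods disagree.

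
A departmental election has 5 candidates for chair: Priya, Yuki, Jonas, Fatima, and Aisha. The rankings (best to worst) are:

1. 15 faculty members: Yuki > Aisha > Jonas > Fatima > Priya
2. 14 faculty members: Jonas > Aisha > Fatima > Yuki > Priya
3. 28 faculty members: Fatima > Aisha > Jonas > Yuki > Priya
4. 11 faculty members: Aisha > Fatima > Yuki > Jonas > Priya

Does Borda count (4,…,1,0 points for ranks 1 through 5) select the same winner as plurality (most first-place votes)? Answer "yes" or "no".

Borda — scores: Priya 0, Yuki 124, Jonas 153, Fatima 188, Aisha 215. Winner: Aisha.
Plurality — first-place votes: Priya 0, Yuki 15, Jonas 14, Fatima 28, Aisha 11. Winner: Fatima.
The two methods disagree.

no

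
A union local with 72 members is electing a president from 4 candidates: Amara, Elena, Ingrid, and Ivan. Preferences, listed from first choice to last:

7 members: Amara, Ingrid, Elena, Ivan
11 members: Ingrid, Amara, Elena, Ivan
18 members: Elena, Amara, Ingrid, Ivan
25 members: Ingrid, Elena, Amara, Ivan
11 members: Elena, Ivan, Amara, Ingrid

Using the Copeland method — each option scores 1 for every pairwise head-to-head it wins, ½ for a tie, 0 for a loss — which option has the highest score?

Amara: beats Ivan; ties Ingrid; loses to Elena → score 1.5.
Elena: beats Amara and Ivan; loses to Ingrid → score 2.
Ingrid: beats Elena and Ivan; ties Amara → score 2.5.
Ivan: loses to Amara, Elena, and Ingrid → score 0.
Ingrid has the best pairwise record.

Ingrid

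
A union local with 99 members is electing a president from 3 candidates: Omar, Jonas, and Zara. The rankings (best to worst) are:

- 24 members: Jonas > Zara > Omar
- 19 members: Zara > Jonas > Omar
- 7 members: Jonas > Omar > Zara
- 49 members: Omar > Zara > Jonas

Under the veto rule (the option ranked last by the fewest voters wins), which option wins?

Last-place votes: Omar 43, Jonas 49, Zara 7.
Zara is ranked last by the fewest voters, so Zara wins.

Zara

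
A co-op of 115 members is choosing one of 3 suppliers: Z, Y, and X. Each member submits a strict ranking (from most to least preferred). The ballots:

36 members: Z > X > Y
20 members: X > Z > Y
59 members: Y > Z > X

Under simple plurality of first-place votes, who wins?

First-place votes: Z 36, Y 59, X 20.
Y has the most first-place votes.

Y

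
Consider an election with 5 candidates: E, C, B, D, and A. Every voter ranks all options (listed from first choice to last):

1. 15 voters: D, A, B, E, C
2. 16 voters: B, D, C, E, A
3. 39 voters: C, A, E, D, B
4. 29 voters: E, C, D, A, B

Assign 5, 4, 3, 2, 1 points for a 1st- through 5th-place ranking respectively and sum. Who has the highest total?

E: 15·2 + 16·2 + 39·3 + 29·5 = 324
C: 15·1 + 16·3 + 39·5 + 29·4 = 374
B: 15·3 + 16·5 + 39·1 + 29·1 = 193
D: 15·5 + 16·4 + 39·2 + 29·3 = 304
A: 15·4 + 16·1 + 39·4 + 29·2 = 290
C has the highest Borda score (374).

C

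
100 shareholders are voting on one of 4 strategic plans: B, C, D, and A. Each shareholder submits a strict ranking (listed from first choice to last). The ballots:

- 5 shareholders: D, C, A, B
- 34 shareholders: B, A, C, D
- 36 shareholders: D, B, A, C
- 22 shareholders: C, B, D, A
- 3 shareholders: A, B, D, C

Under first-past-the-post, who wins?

D

First-place votes: B 34, C 22, D 41, A 3.
D has the most first-place votes.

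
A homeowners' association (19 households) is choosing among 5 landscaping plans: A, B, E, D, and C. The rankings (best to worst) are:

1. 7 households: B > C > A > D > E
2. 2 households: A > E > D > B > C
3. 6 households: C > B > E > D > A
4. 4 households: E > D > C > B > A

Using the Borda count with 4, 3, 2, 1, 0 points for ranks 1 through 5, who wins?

C

A: 7·2 + 2·4 + 6·0 + 4·0 = 22
B: 7·4 + 2·1 + 6·3 + 4·1 = 52
E: 7·0 + 2·3 + 6·2 + 4·4 = 34
D: 7·1 + 2·2 + 6·1 + 4·3 = 29
C: 7·3 + 2·0 + 6·4 + 4·2 = 53
C has the highest Borda score (53).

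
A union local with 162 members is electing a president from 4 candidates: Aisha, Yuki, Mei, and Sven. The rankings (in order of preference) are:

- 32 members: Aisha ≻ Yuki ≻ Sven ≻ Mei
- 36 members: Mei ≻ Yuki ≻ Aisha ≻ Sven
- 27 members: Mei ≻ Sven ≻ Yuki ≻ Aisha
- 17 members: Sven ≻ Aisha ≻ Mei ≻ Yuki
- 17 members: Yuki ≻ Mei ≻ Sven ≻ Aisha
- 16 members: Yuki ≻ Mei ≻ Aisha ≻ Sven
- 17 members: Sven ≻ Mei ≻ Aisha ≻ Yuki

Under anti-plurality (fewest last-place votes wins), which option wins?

Mei

Last-place votes: Aisha 44, Yuki 34, Mei 32, Sven 52.
Mei is ranked last by the fewest voters, so Mei wins.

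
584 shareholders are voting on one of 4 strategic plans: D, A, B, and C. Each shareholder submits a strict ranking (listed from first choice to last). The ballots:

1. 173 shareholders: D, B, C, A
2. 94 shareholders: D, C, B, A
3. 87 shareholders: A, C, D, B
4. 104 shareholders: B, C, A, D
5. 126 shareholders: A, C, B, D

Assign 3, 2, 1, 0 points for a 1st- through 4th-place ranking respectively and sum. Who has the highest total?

D: 173·3 + 94·3 + 87·1 + 104·0 + 126·0 = 888
A: 173·0 + 94·0 + 87·3 + 104·1 + 126·3 = 743
B: 173·2 + 94·1 + 87·0 + 104·3 + 126·1 = 878
C: 173·1 + 94·2 + 87·2 + 104·2 + 126·2 = 995
C has the highest Borda score (995).

C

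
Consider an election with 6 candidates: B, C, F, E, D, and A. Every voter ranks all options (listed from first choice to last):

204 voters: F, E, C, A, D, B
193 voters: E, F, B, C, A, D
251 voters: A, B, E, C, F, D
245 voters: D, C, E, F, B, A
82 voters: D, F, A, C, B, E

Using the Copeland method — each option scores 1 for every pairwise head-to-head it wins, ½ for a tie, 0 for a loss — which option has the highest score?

B: loses to C, F, E, D, and A → score 0.
C: beats B, F, D, and A; loses to E → score 4.
F: beats B, D, and A; loses to C and E → score 3.
E: beats B, C, F, D, and A → score 5.
D: beats B; loses to C, F, E, and A → score 1.
A: beats B and D; loses to C, F, and E → score 2.
E has the best pairwise record.

E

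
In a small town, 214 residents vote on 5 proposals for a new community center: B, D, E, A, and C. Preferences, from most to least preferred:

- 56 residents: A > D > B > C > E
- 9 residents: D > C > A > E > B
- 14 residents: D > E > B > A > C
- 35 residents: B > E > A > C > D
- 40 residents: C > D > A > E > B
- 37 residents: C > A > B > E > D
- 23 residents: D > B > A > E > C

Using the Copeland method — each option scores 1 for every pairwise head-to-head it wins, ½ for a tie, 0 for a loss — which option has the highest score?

B: beats E and C; loses to D and A → score 2.
D: beats B and E; loses to A and C → score 2.
E: loses to B, D, A, and C → score 0.
A: beats B, D, E, and C → score 4.
C: beats D and E; loses to B and A → score 2.
A has the best pairwise record.

A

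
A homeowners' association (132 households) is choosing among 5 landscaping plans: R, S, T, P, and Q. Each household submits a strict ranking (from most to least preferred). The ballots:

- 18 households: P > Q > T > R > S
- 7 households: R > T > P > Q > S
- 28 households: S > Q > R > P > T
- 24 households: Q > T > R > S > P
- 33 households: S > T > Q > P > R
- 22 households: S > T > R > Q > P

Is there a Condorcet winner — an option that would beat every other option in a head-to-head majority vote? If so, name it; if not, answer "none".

S

S vs R: 83–49 for S.
S vs T: 83–49 for S.
S vs P: 107–25 for S.
S vs Q: 83–49 for S.
S beats every other option head-to-head.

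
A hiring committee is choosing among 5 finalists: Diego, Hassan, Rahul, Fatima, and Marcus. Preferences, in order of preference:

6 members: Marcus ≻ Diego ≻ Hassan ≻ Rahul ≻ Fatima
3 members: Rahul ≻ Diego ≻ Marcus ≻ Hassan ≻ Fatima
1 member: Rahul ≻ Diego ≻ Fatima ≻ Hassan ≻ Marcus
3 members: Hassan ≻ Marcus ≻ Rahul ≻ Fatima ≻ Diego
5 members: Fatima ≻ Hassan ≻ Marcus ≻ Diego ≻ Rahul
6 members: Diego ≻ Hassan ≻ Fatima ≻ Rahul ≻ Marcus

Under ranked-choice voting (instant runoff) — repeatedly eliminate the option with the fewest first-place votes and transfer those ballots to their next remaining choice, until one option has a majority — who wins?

Marcus

Round 1: Diego 6, Hassan 3, Rahul 4, Fatima 5, Marcus 6. Eliminate Hassan.
Round 2: Diego 6, Rahul 4, Fatima 5, Marcus 9. Eliminate Rahul.
Round 3: Diego 10, Fatima 5, Marcus 9. Eliminate Fatima.
Round 4: Diego 10, Marcus 14. Marcus has a majority.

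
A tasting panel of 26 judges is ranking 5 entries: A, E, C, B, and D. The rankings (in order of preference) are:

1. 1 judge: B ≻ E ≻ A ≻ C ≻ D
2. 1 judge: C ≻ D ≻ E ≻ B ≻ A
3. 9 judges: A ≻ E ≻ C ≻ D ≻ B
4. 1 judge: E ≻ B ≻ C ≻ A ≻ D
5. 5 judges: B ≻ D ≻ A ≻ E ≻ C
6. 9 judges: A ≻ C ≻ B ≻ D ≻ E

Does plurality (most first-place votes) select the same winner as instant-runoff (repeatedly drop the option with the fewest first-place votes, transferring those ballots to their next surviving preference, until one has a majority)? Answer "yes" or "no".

Plurality — first-place votes: A 18, E 1, C 1, B 6, D 0. Winner: A.
Instant-runoff — R1 A 18, E 1, C 1, B 6, D 0 (A winner). Winner: A.
The two methods agree.

yes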